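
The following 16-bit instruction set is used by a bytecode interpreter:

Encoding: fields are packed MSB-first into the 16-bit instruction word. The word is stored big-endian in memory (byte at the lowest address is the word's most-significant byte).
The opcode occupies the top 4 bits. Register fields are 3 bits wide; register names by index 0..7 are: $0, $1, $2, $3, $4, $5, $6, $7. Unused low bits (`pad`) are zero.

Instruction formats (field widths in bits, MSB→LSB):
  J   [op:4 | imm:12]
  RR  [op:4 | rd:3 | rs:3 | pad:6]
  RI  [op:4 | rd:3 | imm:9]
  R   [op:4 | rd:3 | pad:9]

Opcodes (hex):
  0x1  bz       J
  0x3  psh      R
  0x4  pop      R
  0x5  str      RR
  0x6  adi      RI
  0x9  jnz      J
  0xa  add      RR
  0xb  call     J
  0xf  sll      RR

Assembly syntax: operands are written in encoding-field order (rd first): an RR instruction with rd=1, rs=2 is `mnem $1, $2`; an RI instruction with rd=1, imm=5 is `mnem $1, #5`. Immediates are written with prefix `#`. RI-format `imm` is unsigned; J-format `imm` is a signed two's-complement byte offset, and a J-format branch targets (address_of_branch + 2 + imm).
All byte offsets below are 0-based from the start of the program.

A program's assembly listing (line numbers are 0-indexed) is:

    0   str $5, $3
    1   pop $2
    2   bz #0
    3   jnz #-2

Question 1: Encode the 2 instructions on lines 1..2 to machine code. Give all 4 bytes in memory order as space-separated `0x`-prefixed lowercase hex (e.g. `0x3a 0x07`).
0x44 0x00 0x10 0x00

L1: pop op=0x4:4|rd=2:3|pad=0:9 ⇒ 0x4400 ⇒ big 44 00
L2: bz op=0x1:4|imm=0:12 ⇒ 0x1000 ⇒ big 10 00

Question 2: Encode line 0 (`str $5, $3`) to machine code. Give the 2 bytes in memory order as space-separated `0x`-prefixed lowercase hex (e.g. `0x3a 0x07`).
0x5a 0xc0

L0: str op=0x5:4|rd=5:3|rs=3:3|pad=0:6 ⇒ 0x5ac0 ⇒ big 5a c0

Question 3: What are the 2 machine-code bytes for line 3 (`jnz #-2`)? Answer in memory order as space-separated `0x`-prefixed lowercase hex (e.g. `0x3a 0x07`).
0x9f 0xfe

L3: jnz op=0x9:4|imm=-2:12 ⇒ 0x9ffe ⇒ big 9f fe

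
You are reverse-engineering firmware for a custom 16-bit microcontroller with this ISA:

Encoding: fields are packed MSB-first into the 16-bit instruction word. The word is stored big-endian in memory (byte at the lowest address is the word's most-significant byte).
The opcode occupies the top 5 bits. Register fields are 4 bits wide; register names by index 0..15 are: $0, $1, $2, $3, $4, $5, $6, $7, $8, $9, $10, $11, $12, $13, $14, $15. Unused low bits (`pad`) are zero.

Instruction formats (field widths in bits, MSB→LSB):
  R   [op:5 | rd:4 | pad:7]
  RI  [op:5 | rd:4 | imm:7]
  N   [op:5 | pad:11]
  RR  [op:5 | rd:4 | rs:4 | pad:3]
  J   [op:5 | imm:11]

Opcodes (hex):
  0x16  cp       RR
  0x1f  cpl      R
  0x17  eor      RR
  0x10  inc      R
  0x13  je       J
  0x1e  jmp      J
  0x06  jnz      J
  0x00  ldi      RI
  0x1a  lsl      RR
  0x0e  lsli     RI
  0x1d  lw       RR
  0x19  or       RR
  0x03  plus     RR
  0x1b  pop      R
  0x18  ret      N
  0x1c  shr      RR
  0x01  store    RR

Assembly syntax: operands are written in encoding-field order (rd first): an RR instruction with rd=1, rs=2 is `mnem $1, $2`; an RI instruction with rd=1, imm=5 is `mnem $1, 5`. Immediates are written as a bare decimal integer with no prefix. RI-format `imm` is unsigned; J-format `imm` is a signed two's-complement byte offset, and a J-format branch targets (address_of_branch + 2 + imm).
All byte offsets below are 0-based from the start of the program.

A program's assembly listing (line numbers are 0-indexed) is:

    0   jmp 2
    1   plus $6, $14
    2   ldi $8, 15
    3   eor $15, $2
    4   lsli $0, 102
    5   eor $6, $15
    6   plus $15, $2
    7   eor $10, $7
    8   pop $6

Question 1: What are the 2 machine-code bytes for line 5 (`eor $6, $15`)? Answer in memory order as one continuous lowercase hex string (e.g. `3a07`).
L5: eor op=0x17:5|rd=6:4|rs=15:4|pad=0:3 ⇒ 0xbb78 ⇒ big bb 78

bb78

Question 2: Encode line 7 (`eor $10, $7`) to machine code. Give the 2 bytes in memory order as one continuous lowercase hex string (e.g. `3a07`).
7. eor fields op=0x17:5|rd=10:4|rs=7:4|pad=0:3 → word bd38h → bd 38

bd38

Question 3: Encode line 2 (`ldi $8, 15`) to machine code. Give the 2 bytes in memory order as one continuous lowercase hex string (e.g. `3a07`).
040f

L2: ldi op=0x0:5|rd=8:4|imm=15:7 ⇒ 0x040f ⇒ big 04 0f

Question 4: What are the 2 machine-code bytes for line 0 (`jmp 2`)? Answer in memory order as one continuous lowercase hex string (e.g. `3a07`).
f002

line 0 (jmp): pack op=0x1e:5|imm=2:11 = 0xf002; big→ f0 02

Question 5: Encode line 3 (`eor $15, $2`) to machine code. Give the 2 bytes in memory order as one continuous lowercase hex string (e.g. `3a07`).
bf90

3. eor fields op=0x17:5|rd=15:4|rs=2:4|pad=0:3 → word bf90h → bf 90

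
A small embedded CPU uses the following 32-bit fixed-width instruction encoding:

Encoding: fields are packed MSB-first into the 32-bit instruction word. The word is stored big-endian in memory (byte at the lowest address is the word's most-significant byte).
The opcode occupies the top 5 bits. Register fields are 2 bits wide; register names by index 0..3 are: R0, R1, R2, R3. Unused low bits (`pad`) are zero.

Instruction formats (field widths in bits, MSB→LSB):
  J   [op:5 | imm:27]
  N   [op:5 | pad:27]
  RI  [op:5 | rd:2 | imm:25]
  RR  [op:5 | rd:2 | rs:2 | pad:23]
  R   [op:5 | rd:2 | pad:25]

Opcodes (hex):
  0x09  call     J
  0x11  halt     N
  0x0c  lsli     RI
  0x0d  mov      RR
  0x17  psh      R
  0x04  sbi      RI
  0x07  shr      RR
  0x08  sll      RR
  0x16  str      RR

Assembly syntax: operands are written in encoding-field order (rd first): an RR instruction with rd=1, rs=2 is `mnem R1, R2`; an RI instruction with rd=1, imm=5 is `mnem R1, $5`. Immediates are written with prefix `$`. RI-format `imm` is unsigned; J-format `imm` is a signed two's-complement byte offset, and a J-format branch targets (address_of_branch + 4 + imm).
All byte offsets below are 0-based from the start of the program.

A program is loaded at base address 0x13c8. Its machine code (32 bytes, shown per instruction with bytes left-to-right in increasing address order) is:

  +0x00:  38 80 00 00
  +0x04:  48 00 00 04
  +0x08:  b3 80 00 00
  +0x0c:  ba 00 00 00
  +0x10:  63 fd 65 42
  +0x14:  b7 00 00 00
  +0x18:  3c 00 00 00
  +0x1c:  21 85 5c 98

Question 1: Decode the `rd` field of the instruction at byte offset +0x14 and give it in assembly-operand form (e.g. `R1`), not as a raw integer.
R3

@+14  big-endian(b7 00 00 00) = 0xb7000000
  op=0xb7000000>>27=0x16 ⇒ str (RR)
  rd@[26:25]=0x3 ⇒ R3
  rs@[24:23]=0x2 ⇒ R2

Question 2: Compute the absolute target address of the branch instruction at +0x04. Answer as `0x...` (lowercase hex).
off 0x04: read 48 00 00 04 as big → 0x48000004
  top 5b → 0x9 → call [J]
  [26:0] imm=4 = $4
  target = base 0x13c8 + off 0x04 + 4 + imm 4 = 0x13d4

0x13d4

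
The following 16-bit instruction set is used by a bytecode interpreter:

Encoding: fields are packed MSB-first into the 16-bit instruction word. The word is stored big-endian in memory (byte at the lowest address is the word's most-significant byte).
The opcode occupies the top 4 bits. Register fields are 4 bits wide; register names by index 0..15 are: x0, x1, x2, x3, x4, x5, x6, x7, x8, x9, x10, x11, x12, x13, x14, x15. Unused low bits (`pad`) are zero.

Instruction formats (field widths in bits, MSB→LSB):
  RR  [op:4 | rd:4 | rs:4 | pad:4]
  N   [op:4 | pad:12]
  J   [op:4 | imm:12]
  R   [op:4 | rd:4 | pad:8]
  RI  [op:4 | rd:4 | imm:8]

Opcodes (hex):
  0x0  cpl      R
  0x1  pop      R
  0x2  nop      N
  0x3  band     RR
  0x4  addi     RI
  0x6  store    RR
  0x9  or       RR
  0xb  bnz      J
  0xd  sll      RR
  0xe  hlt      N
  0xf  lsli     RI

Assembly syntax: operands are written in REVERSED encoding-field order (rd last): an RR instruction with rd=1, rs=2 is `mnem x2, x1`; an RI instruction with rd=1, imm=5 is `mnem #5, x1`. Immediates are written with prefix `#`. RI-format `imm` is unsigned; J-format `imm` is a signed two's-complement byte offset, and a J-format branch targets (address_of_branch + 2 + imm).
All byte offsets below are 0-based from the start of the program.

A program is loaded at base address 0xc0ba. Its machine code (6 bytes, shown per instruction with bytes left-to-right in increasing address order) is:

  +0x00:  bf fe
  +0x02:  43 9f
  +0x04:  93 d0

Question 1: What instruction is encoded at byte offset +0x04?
or x13, x3

off 0x04: read 93 d0 as big → 0x93d0
  op=0x93d0>>12=0x9 ⇒ or (RR)
  rd: (w>>8)&0xf=0x3 → x3
  rs: (w>>4)&0xf=0xd → x13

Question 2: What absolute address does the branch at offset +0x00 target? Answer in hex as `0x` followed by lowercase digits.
+0x00: bf fe ⇒ word 0xbffe (big)
  opcode bits[15:12]=0xb: bnz/J
  imm@[11:0]=0xffe (s12→-2) ⇒ #-2
  target = base 0xc0ba + off 0x00 + 2 + imm -2 = 0xc0ba

0xc0ba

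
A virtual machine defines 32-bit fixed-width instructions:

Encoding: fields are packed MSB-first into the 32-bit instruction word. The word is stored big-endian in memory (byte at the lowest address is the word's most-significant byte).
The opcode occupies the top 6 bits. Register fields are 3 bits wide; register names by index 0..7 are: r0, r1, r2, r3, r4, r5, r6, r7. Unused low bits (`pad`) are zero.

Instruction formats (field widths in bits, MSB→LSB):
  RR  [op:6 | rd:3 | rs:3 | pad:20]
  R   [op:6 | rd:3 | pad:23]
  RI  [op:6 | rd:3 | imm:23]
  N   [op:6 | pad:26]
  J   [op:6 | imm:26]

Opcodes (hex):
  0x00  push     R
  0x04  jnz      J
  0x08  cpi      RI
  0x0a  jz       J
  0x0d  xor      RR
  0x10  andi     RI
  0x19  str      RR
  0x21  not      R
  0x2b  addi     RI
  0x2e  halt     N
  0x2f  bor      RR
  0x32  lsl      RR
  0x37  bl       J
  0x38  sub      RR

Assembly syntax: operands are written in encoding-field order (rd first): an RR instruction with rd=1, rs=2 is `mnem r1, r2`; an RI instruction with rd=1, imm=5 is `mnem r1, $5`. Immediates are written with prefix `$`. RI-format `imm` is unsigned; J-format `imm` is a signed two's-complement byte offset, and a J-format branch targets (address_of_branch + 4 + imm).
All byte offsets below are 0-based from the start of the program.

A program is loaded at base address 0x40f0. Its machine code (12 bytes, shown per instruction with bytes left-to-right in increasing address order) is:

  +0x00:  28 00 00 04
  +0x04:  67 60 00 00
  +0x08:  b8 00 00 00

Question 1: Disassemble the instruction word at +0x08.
off 0x08: read b8 00 00 00 as big → 0xb8000000
  top 6b → 0x2e → halt [N]

halt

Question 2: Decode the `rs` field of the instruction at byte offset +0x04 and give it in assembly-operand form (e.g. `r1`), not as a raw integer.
r6

off 0x04: read 67 60 00 00 as big → 0x67600000
  top 6b → 0x19 → str [RR]
  [25:23] rd=6 = r6
  [22:20] rs=6 = r6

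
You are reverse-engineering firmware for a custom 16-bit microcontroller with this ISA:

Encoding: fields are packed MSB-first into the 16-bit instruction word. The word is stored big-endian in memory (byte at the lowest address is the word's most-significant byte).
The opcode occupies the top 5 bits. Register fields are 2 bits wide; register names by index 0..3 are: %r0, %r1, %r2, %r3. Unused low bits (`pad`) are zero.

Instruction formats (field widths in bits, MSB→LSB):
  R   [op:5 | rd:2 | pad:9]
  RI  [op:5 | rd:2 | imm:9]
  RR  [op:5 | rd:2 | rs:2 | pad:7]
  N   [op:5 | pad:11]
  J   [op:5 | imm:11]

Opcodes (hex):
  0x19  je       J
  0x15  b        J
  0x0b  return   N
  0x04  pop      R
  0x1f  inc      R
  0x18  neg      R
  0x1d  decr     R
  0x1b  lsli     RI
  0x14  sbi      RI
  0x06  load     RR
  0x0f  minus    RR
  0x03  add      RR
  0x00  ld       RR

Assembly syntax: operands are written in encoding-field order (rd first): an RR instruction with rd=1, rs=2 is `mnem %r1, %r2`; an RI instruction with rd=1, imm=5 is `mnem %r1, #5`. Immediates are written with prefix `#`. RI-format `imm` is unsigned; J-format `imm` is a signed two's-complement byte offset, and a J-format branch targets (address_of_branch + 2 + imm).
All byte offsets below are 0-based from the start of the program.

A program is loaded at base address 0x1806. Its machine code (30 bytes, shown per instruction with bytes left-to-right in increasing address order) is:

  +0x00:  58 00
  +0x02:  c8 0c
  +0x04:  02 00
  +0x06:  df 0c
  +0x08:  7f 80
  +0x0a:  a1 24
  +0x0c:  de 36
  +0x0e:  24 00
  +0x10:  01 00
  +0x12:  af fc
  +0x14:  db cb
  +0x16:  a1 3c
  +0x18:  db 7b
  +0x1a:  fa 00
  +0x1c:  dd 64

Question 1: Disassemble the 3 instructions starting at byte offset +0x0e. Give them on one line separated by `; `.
+0x0e: 24 00 ⇒ word 0x2400 (big)
  op=0x2400>>11=0x4 ⇒ pop (R)
  rd: (w>>9)&0x3=0x2 → %r2
+0x10: 01 00 ⇒ word 0x0100 (big)
  op=0x0100>>11=0x0 ⇒ ld (RR)
  rd: (w>>9)&0x3=0x0 → %r0
  rs: (w>>7)&0x3=0x2 → %r2
+0x12: af fc ⇒ word 0xaffc (big)
  op=0xaffc>>11=0x15 ⇒ b (J)
  imm: (w>>0)&0x7ff=0x7fc (s11→-4) → #-4

pop %r2; ld %r0, %r2; b #-4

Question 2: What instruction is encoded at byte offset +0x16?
sbi %r0, #316

[16] a1 3c → 0xa13c
  top 5b → 0x14 → sbi [RI]
  rd@[10:9]=0x0 ⇒ %r0
  imm@[8:0]=0x13c ⇒ #316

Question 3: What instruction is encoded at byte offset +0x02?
je #12

@+02  big-endian(c8 0c) = 0xc80c
  opcode bits[15:11]=0x19: je/J
  [10:0] imm=12 = #12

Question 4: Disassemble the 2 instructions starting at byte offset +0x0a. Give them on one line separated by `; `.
off 0x0a: read a1 24 as big → 0xa124
  opcode bits[15:11]=0x14: sbi/RI
  rd@[10:9]=0x0 ⇒ %r0
  imm@[8:0]=0x124 ⇒ #292
off 0x0c: read de 36 as big → 0xde36
  opcode bits[15:11]=0x1b: lsli/RI
  rd@[10:9]=0x3 ⇒ %r3
  imm@[8:0]=0x36 ⇒ #54

sbi %r0, #292; lsli %r3, #54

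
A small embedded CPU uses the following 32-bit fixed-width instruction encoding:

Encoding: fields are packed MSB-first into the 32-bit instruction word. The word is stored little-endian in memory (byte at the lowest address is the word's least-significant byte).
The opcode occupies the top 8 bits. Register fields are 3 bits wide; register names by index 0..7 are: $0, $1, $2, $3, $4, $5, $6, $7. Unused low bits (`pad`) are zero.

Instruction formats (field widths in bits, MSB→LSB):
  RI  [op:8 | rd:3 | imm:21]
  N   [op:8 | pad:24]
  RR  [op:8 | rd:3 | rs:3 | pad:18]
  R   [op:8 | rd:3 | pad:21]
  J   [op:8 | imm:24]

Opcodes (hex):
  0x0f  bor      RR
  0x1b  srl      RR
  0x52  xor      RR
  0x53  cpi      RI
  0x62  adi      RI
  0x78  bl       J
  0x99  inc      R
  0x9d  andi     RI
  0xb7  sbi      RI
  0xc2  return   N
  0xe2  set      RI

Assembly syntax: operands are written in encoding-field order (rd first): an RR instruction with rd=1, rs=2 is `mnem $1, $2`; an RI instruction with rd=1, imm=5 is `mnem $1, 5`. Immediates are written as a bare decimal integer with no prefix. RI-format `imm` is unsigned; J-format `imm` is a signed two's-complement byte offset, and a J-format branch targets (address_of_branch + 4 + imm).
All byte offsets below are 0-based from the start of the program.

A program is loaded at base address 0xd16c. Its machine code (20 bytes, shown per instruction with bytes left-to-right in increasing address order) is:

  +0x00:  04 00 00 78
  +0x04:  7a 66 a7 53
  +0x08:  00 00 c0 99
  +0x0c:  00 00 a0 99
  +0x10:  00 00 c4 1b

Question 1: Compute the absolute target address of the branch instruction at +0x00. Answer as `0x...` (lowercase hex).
+0x00: 04 00 00 78 ⇒ word 0x78000004 (little)
  op=0x78000004>>24=0x78 ⇒ bl (J)
  [23:0] imm=4 = 4
  target = base 0xd16c + off 0x00 + 4 + imm 4 = 0xd174

0xd174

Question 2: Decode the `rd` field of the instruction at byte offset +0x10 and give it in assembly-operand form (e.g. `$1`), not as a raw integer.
off 0x10: read 00 00 c4 1b as little → 0x1bc40000
  op=0x1bc40000>>24=0x1b ⇒ srl (RR)
  rd@[23:21]=0x6 ⇒ $6
  rs@[20:18]=0x1 ⇒ $1

$6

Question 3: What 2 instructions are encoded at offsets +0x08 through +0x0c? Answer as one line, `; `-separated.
[08] 00 00 c0 99 → 0x99c00000
  opcode bits[31:24]=0x99: inc/R
  rd: (w>>21)&0x7=0x6 → $6
[0c] 00 00 a0 99 → 0x99a00000
  opcode bits[31:24]=0x99: inc/R
  rd: (w>>21)&0x7=0x5 → $5

inc $6; inc $5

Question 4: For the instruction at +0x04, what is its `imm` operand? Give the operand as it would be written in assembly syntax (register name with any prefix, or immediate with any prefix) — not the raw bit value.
484986

+0x04: 7a 66 a7 53 ⇒ word 0x53a7667a (little)
  top 8b → 0x53 → cpi [RI]
  [23:21] rd=5 = $5
  [20:0] imm=484986 = 484986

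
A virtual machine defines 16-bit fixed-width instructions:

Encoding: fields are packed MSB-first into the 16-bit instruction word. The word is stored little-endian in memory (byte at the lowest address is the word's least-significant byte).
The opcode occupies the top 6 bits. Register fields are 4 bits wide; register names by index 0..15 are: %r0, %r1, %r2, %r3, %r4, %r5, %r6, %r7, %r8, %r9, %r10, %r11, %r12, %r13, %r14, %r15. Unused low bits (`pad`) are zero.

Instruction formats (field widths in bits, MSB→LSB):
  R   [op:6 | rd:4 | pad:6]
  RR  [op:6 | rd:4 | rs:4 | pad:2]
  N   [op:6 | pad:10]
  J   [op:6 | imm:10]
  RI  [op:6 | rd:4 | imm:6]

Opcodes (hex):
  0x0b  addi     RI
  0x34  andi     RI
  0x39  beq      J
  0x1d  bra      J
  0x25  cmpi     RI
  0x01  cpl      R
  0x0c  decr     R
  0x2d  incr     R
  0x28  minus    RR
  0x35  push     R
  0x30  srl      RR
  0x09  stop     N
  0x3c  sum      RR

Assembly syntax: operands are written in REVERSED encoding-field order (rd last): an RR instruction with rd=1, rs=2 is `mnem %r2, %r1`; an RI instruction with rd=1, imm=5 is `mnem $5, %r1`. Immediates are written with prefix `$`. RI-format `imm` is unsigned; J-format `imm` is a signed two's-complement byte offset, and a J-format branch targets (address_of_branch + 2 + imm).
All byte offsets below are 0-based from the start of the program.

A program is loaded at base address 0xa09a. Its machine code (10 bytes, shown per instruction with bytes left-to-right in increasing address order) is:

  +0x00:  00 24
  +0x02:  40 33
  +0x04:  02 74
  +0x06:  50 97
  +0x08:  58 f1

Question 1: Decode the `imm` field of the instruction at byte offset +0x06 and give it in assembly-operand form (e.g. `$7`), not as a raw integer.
$16

off 0x06: read 50 97 as little → 0x9750
  opcode bits[15:10]=0x25: cmpi/RI
  [9:6] rd=13 = %r13
  [5:0] imm=16 = $16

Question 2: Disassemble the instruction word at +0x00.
stop

+0x00: 00 24 ⇒ word 0x2400 (little)
  top 6b → 0x9 → stop [N]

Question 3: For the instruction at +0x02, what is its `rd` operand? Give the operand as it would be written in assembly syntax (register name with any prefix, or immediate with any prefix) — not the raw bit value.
%r13

+0x02: 40 33 ⇒ word 0x3340 (little)
  opcode bits[15:10]=0xc: decr/R
  rd: (w>>6)&0xf=0xd → %r13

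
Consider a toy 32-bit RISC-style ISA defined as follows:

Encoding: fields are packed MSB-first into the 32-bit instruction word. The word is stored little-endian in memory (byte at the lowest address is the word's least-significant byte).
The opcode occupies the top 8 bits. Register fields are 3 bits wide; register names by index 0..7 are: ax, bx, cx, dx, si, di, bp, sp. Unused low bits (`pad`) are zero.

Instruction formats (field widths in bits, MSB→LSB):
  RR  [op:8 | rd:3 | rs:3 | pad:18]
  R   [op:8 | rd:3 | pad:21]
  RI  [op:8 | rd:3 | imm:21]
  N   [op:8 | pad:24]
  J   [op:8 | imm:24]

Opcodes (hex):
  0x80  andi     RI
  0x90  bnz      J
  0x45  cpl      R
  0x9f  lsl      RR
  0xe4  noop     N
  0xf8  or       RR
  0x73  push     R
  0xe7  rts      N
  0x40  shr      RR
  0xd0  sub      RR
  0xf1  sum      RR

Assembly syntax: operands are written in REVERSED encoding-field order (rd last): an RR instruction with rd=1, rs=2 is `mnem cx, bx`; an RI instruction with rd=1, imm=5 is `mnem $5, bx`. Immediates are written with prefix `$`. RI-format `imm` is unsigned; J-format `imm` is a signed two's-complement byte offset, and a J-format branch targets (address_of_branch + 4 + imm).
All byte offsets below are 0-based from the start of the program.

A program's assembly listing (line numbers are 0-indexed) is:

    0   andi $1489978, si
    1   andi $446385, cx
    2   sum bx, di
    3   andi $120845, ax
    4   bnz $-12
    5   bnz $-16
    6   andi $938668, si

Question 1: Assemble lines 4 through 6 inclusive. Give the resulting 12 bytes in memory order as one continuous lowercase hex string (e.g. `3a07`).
4. bnz fields op=0x90:8|imm=-12:24 → word 90fffff4h → f4 ff ff 90
5. bnz fields op=0x90:8|imm=-16:24 → word 90fffff0h → f0 ff ff 90
6. andi fields op=0x80:8|rd=4:3|imm=938668:21 → word 808e52ach → ac 52 8e 80

f4ffff90f0ffff90ac528e80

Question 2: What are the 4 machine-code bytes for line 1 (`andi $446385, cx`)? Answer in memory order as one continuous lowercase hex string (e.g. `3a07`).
line 1 (andi): pack op=0x80:8|rd=2:3|imm=446385:21 = 0x8046cfb1; little→ b1 cf 46 80

b1cf4680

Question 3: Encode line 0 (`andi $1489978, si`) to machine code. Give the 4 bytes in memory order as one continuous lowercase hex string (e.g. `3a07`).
line 0 (andi): pack op=0x80:8|rd=4:3|imm=1489978:21 = 0x8096bc3a; little→ 3a bc 96 80

3abc9680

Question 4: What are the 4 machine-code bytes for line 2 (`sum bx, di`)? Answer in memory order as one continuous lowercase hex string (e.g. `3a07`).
0000a4f1

line 2 (sum): pack op=0xf1:8|rd=5:3|rs=1:3|pad=0:18 = 0xf1a40000; little→ 00 00 a4 f1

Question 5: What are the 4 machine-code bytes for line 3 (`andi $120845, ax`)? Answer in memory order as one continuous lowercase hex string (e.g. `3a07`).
0dd80180

3. andi fields op=0x80:8|rd=0:3|imm=120845:21 → word 8001d80dh → 0d d8 01 80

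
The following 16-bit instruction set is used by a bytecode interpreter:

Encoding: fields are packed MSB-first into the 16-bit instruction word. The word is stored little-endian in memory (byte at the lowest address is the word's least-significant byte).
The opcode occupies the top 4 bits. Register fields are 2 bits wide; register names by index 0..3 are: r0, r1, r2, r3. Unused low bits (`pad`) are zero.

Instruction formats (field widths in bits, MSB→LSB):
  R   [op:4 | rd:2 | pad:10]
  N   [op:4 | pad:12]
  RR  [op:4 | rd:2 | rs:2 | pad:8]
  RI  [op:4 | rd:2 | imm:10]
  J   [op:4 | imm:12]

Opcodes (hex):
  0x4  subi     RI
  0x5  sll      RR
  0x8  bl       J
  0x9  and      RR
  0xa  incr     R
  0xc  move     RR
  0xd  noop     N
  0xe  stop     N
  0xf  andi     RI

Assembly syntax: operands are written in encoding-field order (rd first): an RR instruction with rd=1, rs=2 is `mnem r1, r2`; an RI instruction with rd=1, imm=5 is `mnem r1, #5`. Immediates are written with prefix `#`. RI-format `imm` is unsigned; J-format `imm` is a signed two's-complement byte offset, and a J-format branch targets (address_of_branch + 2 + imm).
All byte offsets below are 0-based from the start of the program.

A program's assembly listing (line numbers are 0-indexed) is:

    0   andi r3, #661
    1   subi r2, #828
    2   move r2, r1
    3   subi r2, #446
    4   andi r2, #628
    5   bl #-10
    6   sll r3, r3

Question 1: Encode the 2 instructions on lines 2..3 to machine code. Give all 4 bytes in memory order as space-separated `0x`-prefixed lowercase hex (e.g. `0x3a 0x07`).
0x00 0xc9 0xbe 0x49

2. move fields op=0xc:4|rd=2:2|rs=1:2|pad=0:8 → word c900h → 00 c9
3. subi fields op=0x4:4|rd=2:2|imm=446:10 → word 49beh → be 49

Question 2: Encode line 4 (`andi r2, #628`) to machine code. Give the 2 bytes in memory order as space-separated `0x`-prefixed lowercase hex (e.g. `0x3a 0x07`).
0x74 0xfa

L4: andi op=0xf:4|rd=2:2|imm=628:10 ⇒ 0xfa74 ⇒ little 74 fa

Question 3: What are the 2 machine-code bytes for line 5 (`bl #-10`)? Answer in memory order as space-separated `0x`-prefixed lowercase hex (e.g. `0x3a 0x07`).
0xf6 0x8f

5. bl fields op=0x8:4|imm=-10:12 → word 8ff6h → f6 8f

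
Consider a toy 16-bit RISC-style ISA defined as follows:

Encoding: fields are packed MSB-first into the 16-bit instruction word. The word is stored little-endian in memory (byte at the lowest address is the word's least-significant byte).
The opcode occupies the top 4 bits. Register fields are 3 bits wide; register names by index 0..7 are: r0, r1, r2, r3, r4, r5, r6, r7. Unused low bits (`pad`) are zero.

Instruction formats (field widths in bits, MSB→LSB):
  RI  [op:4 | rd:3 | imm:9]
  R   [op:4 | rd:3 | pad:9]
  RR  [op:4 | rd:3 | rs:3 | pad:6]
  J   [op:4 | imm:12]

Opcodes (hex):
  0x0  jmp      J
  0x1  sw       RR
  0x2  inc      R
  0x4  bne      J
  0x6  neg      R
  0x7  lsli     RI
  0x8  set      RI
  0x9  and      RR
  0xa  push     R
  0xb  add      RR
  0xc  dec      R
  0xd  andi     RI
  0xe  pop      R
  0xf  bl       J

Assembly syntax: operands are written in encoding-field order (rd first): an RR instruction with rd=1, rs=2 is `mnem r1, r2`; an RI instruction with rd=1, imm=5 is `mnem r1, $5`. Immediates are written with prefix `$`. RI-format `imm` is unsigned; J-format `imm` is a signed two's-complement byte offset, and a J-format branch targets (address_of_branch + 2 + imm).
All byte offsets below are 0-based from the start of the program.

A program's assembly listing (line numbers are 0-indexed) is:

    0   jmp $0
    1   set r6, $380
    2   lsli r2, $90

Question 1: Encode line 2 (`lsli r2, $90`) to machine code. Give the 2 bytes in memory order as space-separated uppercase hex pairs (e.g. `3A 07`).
L2: lsli op=0x7:4|rd=2:3|imm=90:9 ⇒ 0x745a ⇒ little 5a 74

5A 74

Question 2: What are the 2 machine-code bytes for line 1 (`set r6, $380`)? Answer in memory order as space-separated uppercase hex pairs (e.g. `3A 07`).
line 1 (set): pack op=0x8:4|rd=6:3|imm=380:9 = 0x8d7c; little→ 7c 8d

7C 8D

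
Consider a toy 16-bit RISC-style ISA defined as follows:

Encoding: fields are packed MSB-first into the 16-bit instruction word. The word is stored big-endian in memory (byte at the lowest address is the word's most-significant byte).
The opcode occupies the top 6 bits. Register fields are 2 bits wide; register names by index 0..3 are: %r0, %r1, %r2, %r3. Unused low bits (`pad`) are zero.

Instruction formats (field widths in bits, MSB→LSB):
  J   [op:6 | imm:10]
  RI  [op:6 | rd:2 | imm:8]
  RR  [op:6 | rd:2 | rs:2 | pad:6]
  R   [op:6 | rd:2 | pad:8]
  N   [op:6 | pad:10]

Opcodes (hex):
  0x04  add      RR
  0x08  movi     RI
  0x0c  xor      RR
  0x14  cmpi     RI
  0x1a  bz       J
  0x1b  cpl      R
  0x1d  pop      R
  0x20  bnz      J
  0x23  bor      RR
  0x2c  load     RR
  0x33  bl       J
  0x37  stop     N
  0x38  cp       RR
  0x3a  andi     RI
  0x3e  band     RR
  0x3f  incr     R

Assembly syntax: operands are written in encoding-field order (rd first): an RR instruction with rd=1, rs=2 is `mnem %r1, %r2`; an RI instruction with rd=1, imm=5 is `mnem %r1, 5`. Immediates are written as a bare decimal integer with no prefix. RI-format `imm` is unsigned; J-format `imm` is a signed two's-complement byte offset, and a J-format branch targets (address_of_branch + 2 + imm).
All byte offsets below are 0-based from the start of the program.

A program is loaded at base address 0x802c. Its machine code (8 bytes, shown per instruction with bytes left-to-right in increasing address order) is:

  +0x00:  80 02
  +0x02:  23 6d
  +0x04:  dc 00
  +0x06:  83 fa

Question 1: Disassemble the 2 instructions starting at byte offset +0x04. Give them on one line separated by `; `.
stop; bnz -6

+0x04: dc 00 ⇒ word 0xdc00 (big)
  op=0xdc00>>10=0x37 ⇒ stop (N)
+0x06: 83 fa ⇒ word 0x83fa (big)
  op=0x83fa>>10=0x20 ⇒ bnz (J)
  [9:0] imm=1018 (s10→-6) = -6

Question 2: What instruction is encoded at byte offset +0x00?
bnz 2

@+00  big-endian(80 02) = 0x8002
  opcode bits[15:10]=0x20: bnz/J
  [9:0] imm=2 = 2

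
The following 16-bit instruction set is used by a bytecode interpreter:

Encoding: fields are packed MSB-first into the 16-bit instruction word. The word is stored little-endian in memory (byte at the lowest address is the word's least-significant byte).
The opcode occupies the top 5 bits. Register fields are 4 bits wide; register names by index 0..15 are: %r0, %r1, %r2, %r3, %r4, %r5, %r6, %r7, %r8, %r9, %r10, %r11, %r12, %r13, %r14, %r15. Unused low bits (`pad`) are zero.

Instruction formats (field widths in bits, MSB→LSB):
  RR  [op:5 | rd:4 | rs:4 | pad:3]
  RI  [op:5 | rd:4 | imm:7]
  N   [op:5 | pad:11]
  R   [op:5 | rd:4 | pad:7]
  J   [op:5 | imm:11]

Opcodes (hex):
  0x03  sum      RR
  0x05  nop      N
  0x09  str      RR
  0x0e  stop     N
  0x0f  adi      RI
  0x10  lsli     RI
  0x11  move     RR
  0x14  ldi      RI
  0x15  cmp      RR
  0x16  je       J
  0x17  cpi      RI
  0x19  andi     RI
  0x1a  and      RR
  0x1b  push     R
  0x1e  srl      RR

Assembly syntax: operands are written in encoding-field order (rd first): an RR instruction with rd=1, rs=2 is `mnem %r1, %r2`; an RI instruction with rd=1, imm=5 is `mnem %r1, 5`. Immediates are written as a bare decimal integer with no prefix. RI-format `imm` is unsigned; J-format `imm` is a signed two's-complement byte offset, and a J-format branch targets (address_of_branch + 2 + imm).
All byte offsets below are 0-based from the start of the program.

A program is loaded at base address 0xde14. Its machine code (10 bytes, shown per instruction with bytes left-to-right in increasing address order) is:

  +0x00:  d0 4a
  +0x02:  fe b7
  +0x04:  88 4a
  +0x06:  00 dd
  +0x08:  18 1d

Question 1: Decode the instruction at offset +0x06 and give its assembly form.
off 0x06: read 00 dd as little → 0xdd00
  opcode bits[15:11]=0x1b: push/R
  [10:7] rd=10 = %r10

push %r10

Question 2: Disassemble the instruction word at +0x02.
je -2

[02] fe b7 → 0xb7fe
  top 5b → 0x16 → je [J]
  [10:0] imm=2046 (s11→-2) = -2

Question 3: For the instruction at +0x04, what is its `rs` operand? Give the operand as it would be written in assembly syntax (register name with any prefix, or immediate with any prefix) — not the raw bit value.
[04] 88 4a → 0x4a88
  op=0x4a88>>11=0x9 ⇒ str (RR)
  rd: (w>>7)&0xf=0x5 → %r5
  rs: (w>>3)&0xf=0x1 → %r1

%r1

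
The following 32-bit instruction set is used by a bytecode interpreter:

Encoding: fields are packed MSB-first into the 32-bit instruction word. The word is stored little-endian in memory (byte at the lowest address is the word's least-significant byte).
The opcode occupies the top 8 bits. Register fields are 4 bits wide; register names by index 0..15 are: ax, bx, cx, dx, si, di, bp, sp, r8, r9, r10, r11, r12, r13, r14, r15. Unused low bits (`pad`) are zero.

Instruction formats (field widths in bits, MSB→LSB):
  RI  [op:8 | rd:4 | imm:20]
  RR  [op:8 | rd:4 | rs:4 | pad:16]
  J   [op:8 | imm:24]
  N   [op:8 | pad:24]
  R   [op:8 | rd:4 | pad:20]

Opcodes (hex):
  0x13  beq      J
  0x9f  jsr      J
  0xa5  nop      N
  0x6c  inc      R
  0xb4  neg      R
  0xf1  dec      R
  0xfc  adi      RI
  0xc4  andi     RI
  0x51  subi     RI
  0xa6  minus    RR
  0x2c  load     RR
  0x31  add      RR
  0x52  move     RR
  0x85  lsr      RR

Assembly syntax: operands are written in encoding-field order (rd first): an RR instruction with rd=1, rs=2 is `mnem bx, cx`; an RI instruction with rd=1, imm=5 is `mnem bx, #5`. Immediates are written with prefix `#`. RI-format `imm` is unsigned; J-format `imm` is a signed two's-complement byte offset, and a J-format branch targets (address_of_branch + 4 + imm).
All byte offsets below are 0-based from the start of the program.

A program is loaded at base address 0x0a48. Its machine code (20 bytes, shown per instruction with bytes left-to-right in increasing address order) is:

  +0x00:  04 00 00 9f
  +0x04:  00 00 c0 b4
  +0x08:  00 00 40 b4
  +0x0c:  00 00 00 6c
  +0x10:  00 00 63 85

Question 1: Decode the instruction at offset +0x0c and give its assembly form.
off 0x0c: read 00 00 00 6c as little → 0x6c000000
  op=0x6c000000>>24=0x6c ⇒ inc (R)
  rd: (w>>20)&0xf=0x0 → ax

inc ax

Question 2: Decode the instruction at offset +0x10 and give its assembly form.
lsr bp, dx

@+10  little-endian(00 00 63 85) = 0x85630000
  opcode bits[31:24]=0x85: lsr/RR
  rd: (w>>20)&0xf=0x6 → bp
  rs: (w>>16)&0xf=0x3 → dx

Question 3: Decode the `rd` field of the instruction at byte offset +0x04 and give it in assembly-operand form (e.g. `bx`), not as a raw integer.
+0x04: 00 00 c0 b4 ⇒ word 0xb4c00000 (little)
  opcode bits[31:24]=0xb4: neg/R
  [23:20] rd=12 = r12

r12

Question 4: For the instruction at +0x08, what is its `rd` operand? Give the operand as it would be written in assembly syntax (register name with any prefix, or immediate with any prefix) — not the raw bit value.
[08] 00 00 40 b4 → 0xb4400000
  opcode bits[31:24]=0xb4: neg/R
  rd@[23:20]=0x4 ⇒ si

si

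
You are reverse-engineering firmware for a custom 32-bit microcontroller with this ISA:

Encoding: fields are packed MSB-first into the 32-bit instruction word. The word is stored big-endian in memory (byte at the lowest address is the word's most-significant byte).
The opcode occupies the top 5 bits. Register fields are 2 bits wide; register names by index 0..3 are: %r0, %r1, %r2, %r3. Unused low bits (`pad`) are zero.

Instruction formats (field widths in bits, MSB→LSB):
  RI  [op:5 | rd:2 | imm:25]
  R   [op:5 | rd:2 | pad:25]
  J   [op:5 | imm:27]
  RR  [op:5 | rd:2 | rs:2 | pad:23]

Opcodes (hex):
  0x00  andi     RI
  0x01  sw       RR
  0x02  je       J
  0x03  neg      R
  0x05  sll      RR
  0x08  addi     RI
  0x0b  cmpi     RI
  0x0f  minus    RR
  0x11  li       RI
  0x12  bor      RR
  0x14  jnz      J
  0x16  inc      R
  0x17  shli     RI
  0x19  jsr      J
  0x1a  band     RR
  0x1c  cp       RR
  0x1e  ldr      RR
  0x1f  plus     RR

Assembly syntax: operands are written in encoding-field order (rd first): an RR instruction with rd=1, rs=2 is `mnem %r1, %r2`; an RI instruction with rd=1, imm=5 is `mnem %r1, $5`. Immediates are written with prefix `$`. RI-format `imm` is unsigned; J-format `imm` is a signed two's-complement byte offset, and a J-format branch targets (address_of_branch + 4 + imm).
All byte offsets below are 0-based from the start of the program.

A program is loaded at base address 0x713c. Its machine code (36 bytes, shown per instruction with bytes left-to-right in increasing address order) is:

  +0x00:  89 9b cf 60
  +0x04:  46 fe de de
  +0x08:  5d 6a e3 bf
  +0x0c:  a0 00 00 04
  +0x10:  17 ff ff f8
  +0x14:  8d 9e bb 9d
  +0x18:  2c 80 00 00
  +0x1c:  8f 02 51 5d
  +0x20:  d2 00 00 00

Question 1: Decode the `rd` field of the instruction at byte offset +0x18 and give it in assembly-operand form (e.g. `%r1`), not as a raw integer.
%r2

@+18  big-endian(2c 80 00 00) = 0x2c800000
  opcode bits[31:27]=0x5: sll/RR
  rd: (w>>25)&0x3=0x2 → %r2
  rs: (w>>23)&0x3=0x1 → %r1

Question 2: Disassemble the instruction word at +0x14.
[14] 8d 9e bb 9d → 0x8d9ebb9d
  top 5b → 0x11 → li [RI]
  rd@[26:25]=0x2 ⇒ %r2
  imm@[24:0]=0x19ebb9d ⇒ $27179933

li %r2, $27179933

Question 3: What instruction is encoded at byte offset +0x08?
cmpi %r2, $23782335

off 0x08: read 5d 6a e3 bf as big → 0x5d6ae3bf
  opcode bits[31:27]=0xb: cmpi/RI
  rd: (w>>25)&0x3=0x2 → %r2
  imm: (w>>0)&0x1ffffff=0x16ae3bf → $23782335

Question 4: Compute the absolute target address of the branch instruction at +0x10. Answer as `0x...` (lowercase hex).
0x7148

[10] 17 ff ff f8 → 0x17fffff8
  top 5b → 0x2 → je [J]
  imm@[26:0]=0x7fffff8 (s27→-8) ⇒ $-8
  target = base 0x713c + off 0x10 + 4 + imm -8 = 0x7148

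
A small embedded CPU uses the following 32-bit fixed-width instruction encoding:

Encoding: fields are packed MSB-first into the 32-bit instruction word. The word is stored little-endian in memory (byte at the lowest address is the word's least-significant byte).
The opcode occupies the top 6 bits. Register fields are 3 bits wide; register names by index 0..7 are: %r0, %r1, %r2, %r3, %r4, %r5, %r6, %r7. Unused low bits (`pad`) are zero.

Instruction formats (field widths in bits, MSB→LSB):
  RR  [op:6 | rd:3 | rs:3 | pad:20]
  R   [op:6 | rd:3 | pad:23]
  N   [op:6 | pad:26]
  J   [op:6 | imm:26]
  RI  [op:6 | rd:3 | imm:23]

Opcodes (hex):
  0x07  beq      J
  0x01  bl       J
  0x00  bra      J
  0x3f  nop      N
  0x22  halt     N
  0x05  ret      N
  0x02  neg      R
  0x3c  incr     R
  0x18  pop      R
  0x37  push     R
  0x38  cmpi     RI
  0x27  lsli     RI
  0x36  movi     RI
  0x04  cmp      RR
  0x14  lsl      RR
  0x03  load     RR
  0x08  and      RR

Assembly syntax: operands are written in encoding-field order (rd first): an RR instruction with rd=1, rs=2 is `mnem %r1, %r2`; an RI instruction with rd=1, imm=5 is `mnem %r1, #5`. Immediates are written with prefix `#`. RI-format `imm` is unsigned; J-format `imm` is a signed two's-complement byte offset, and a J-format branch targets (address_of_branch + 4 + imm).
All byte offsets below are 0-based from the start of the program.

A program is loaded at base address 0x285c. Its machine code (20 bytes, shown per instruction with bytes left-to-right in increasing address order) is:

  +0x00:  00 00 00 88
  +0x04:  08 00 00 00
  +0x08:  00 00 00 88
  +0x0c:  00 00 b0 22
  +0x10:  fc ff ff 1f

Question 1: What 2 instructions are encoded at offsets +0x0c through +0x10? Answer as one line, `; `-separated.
@+0c  little-endian(00 00 b0 22) = 0x22b00000
  opcode bits[31:26]=0x8: and/RR
  [25:23] rd=5 = %r5
  [22:20] rs=3 = %r3
@+10  little-endian(fc ff ff 1f) = 0x1ffffffc
  opcode bits[31:26]=0x7: beq/J
  [25:0] imm=67108860 (s26→-4) = #-4

and %r5, %r3; beq #-4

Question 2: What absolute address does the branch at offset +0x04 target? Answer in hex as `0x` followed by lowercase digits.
+0x04: 08 00 00 00 ⇒ word 0x00000008 (little)
  opcode bits[31:26]=0x0: bra/J
  imm: (w>>0)&0x3ffffff=0x8 → #8
  target = base 0x285c + off 0x04 + 4 + imm 8 = 0x286c

0x286c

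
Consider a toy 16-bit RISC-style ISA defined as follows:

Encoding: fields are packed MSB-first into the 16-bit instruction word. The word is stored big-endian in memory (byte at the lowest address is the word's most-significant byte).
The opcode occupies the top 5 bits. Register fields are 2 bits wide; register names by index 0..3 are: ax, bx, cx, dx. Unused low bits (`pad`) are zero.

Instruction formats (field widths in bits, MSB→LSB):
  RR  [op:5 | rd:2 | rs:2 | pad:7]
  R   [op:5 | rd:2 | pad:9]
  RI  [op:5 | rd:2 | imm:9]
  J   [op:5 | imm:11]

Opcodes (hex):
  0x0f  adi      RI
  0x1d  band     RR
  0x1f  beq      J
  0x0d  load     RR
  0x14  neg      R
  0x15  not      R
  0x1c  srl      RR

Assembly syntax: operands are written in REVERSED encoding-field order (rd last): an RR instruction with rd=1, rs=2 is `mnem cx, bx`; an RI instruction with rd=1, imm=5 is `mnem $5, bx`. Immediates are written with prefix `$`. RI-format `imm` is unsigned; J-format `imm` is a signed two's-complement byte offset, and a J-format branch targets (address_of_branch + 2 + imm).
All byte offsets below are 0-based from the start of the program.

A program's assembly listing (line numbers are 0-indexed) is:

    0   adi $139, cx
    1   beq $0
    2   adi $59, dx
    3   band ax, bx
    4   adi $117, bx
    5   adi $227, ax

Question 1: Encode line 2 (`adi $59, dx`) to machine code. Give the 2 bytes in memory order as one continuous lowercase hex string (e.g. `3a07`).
7e3b

2. adi fields op=0xf:5|rd=3:2|imm=59:9 → word 7e3bh → 7e 3b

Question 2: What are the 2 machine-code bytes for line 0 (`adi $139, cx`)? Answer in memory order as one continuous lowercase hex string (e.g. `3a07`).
7c8b

0. adi fields op=0xf:5|rd=2:2|imm=139:9 → word 7c8bh → 7c 8b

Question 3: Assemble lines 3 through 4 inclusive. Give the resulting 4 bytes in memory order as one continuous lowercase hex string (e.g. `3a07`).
line 3 (band): pack op=0x1d:5|rd=1:2|rs=0:2|pad=0:7 = 0xea00; big→ ea 00
line 4 (adi): pack op=0xf:5|rd=1:2|imm=117:9 = 0x7a75; big→ 7a 75

ea007a75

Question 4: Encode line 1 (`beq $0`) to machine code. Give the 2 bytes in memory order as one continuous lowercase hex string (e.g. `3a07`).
1. beq fields op=0x1f:5|imm=0:11 → word f800h → f8 00

f800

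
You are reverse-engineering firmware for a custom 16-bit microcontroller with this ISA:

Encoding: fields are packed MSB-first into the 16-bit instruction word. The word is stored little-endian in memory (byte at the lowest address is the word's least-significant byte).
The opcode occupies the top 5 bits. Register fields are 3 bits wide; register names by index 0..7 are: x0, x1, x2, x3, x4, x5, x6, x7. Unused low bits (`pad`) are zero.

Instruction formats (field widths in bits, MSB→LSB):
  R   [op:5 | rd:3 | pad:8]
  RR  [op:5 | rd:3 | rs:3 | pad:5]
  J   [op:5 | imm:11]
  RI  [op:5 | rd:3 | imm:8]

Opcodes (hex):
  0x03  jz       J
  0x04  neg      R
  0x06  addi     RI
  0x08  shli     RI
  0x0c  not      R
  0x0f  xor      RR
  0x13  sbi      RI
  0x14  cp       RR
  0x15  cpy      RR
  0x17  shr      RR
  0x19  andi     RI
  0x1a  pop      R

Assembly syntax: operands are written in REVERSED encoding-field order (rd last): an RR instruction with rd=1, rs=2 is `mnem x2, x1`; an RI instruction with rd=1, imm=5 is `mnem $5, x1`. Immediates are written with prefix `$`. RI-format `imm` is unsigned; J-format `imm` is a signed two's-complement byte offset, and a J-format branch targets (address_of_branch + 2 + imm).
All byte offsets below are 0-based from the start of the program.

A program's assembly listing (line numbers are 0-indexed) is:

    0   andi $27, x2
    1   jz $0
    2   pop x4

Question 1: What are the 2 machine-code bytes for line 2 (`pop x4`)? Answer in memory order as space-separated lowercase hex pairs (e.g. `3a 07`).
00 d4

L2: pop op=0x1a:5|rd=4:3|pad=0:8 ⇒ 0xd400 ⇒ little 00 d4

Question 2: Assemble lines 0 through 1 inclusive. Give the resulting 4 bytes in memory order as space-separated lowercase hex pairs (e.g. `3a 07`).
1b ca 00 18

L0: andi op=0x19:5|rd=2:3|imm=27:8 ⇒ 0xca1b ⇒ little 1b ca
L1: jz op=0x3:5|imm=0:11 ⇒ 0x1800 ⇒ little 00 18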